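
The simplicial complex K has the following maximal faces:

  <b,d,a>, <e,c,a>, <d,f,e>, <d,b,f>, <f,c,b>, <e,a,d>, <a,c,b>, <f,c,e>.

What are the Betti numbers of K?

We work with the vertex ordering a < b < c < d < e < f. The simplices of K, each written with vertices in increasing order, are:

  0-simplices (6): a, b, c, d, e, f
  1-simplices (12): ab, ac, ad, ae, bc, bd, bf, ce, cf, de, df, ef
  2-simplices (8): abc, abd, ace, ade, bcf, bdf, cef, def

so the chain groups are C_0 ≅ Z^6, C_1 ≅ Z^12, C_2 ≅ Z^8.

The boundary map ∂_1: C_1 → C_0 maps an edge to its endpoints' difference, ∂[p,q] = q − p.
This gives a 6×12 integer matrix of rank 5; reducing to Smith normal form yields diagonal entries (1,1,1,1,1).

Boundary ∂_2: C_2 → C_1 maps a triangle to the signed sum of its edges. For instance
  ∂bdf = df − bf + bd,
  ∂cef = ef − cf + ce.
The resulting 12×8 matrix has rank 7, and its Smith normal form has invariant factors (1,1,1,1,1,1,1).

From H_k ≅ ker(∂_k) / im(∂_{k+1}) we obtain:

  H_0: rank C_0 − rank ∂_1 = 6 − 5 = 1, and the invariant factors of ∂_1 are all 1, so H_0 = Z.
  H_1: rank ker ∂_1 − rank ∂_2 = (12 − 5) − 7 = 0, and the invariant factors of ∂_2 are all 1, so H_1 = 0.
  H_2: rank ker ∂_2 − rank ∂_3 = (8 − 7) − 0 = 1, and there is no ∂_3, so H_2 = Z.

Hence the Betti numbers are b_0 = 1, b_1 = 0, b_2 = 1.

b_0 = 1, b_1 = 0, b_2 = 1.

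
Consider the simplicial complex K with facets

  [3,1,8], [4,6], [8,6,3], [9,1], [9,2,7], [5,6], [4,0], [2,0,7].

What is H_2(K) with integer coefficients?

H_2 ≅ 0.

Fix the vertex order 0 < 1 < 2 < 3 < 4 < 5 < 6 < 7 < 8 < 9 and write every simplex with vertices in increasing order. Then dim K = 2 and the simplices of K are:

  0-simplices (10): [0], [1], [2], [3], [4], [5], [6], [7], [8], [9]
  1-simplices (14): [0,2], [0,4], [0,7], [1,3], [1,8], [1,9], [2,7], [2,9], [3,6], [3,8], [4,6], [5,6], [6,8], [7,9]
  2-simplices (4): [0,2,7], [1,3,8], [2,7,9], [3,6,8]

Hence C_0 ≅ Z^10, C_1 ≅ Z^14, C_2 ≅ Z^4.

∂_1: C_1 → C_0 sends each edge [p,q] (with p < q) to q − p.
As a 10×14 matrix over Z this has rank 9, with invariant factors (1,1,1,1,1,1,1,1,1).

The boundary map ∂_2: C_2 → C_1 sends each 2-simplex [p,q,r] to [q,r] − [p,r] + [p,q]. For instance
  ∂[3,6,8] = [6,8] − [3,8] + [3,6],
  ∂[0,2,7] = [2,7] − [0,7] + [0,2].
The resulting 14×4 matrix has rank 4, and its Smith normal form has invariant factors (1,1,1,1).

Reading off H_k = ker ∂_k / im ∂_{k+1}:

  H_2: rank ker ∂_2 − rank ∂_3 = (4 − 4) − 0 = 0, and there is no ∂_3, so H_2 = 0.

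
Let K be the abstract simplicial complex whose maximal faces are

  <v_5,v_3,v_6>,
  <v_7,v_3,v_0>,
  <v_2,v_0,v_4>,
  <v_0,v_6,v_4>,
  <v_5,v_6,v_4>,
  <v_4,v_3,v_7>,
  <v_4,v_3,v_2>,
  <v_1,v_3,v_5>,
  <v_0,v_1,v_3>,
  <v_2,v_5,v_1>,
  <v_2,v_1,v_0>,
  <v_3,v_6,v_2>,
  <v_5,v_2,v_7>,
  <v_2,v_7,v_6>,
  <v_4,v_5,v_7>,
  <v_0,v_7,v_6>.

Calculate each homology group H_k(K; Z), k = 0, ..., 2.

We work with the vertex ordering v_0 < v_1 < v_2 < v_3 < v_4 < v_5 < v_6 < v_7. The simplices of K, each written with vertices in increasing order, are:

  0-simplices (8): [v_0], [v_1], [v_2], [v_3], [v_4], [v_5], [v_6], [v_7]
  1-simplices (24): (24 of them)
  2-simplices (16): (16 of them)

so the chain groups are C_0 ≅ Z^8, C_1 ≅ Z^24, C_2 ≅ Z^16.

∂_1: C_1 → C_0 sends each edge [p,q] (with p < q) to q − p.
The resulting 8×24 matrix has rank 7, and its Smith normal form has invariant factors (1,1,1,1,1,1,1).

Boundary ∂_2: C_2 → C_1 acts by ∂[p,q,r] = [q,r] − [p,r] + [p,q]. For instance
  ∂[v_1,v_2,v_5] = [v_2,v_5] − [v_1,v_5] + [v_1,v_2],
  ∂[v_3,v_5,v_6] = [v_5,v_6] − [v_3,v_6] + [v_3,v_5].
As a 24×16 matrix over Z this has rank 15, with invariant factors (1,1,1,1,1,1,1,1,1,1,1,1,1,1,1).

Reading off H_k = ker ∂_k / im ∂_{k+1}:

  H_0: rank C_0 − rank ∂_1 = 8 − 7 = 1, and the invariant factors of ∂_1 are all 1, so H_0 ≅ Z.
  H_1: rank ker ∂_1 − rank ∂_2 = (24 − 7) − 15 = 2, and the invariant factors of ∂_2 are all 1, so H_1 ≅ Z^2.
  H_2: rank ker ∂_2 − rank ∂_3 = (16 − 15) − 0 = 1, and there is no ∂_3, so H_2 ≅ Z.

As a check, the Euler characteristic is 8 − 24 + 16 = 0, which agrees with 1 − 2 + 1 = 0.
(K is a triangulation of the torus T^2.)

H_0 = Z,  H_1 = Z^2,  H_2 = Z.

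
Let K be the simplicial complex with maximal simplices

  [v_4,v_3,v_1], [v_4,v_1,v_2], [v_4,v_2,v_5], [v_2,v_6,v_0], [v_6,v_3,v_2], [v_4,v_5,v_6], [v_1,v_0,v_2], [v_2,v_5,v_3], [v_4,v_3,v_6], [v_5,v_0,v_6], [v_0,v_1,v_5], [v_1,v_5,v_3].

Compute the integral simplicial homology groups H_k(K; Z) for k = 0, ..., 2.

Take the total order v_0 < v_1 < v_2 < v_3 < v_4 < v_5 < v_6 on the vertex set. Then K (dimension 2) consists of the simplices:

  0-simplices (7): [v_0], [v_1], [v_2], [v_3], [v_4], [v_5], [v_6]
  1-simplices (18): (18 of them)
  2-simplices (12): (12 of them)

Hence C_0 ≅ Z^7, C_1 ≅ Z^18, C_2 ≅ Z^12.

∂_1: C_1 → C_0 sends each edge [p,q] (with p < q) to q − p. For instance
  ∂[v_0,v_6] = [v_6] − [v_0].
This gives a 7×18 integer matrix of rank 6; reducing to Smith normal form yields diagonal entries (1,1,1,1,1,1).

∂_2: C_2 → C_1 acts by ∂[p,q,r] = [q,r] − [p,r] + [p,q]. For instance
  ∂[v_1,v_3,v_5] = [v_3,v_5] − [v_1,v_5] + [v_1,v_3],
  ∂[v_2,v_3,v_5] = [v_3,v_5] − [v_2,v_5] + [v_2,v_3].
The resulting 18×12 matrix has rank 12, and its Smith normal form has invariant factors (1,1,1,1,1,1,1,1,1,1,1,2).

From H_k ≅ ker(∂_k) / im(∂_{k+1}) we obtain:

  H_0: rank C_0 − rank ∂_1 = 7 − 6 = 1, and the invariant factors of ∂_1 are all 1, so H_0 ≅ Z.
  H_1: rank ker ∂_1 − rank ∂_2 = (18 − 6) − 12 = 0, and ∂_2 has invariant factor 2 > 1, so H_1 ≅ Z/2Z.
  H_2: rank ker ∂_2 − rank ∂_3 = (12 − 12) − 0 = 0, and there is no ∂_3, so H_2 ≅ 0.

(K is a triangulation of the real projective plane RP^2.)

H_0 ≅ Z,  H_1 ≅ Z/2Z,  H_2 = 0.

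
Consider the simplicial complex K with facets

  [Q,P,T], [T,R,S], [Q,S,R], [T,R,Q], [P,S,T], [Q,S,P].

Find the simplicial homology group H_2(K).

Order the vertices as P < Q < R < S < T. Listing each simplex with vertices in this order, K has dimension 2 with simplices:

  0-simplices (5): P, Q, R, S, T
  1-simplices (9): PQ, PS, PT, QR, QS, QT, RS, RT, ST
  2-simplices (6): PQS, PQT, PST, QRS, QRT, RST

giving chain groups C_0 ≅ Z^5, C_1 ≅ Z^9, C_2 ≅ Z^6.

The boundary map ∂_1: C_1 → C_0 sends each edge [p,q] (with p < q) to q − p.
As a 5×9 matrix over Z this has rank 4, with invariant factors (1,1,1,1).

Boundary ∂_2: C_2 → C_1 sends each 2-simplex [p,q,r] to [q,r] − [p,r] + [p,q]. For instance
  ∂QRT = RT − QT + QR,
  ∂PST = ST − PT + PS.
The 9×6 boundary matrix has rank 5 and Smith normal form diag(1,1,1,1,1).

Computing H_k = (kernel of ∂_k) / (image of ∂_{k+1}):

  H_2: rank ker ∂_2 − rank ∂_3 = (6 − 5) − 0 = 1, and there is no ∂_3, so H_2 = Z.

H_2 ≅ Z.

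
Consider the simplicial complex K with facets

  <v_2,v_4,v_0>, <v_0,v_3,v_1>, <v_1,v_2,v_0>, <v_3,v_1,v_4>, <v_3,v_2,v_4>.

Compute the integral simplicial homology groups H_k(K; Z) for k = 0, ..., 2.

H_0 ≅ Z,  H_1 ≅ Z,  H_2 = 0.

We work with the vertex ordering v_0 < v_1 < v_2 < v_3 < v_4. The simplices of K, each written with vertices in increasing order, are:

  0-simplices (5): [v_0], [v_1], [v_2], [v_3], [v_4]
  1-simplices (10): [v_0,v_1], [v_0,v_2], [v_0,v_3], [v_0,v_4], [v_1,v_2], [v_1,v_3], [v_1,v_4], [v_2,v_3], [v_2,v_4], [v_3,v_4]
  2-simplices (5): [v_0,v_1,v_2], [v_0,v_1,v_3], [v_0,v_2,v_4], [v_1,v_3,v_4], [v_2,v_3,v_4]

giving chain groups C_0 ≅ Z^5, C_1 ≅ Z^10, C_2 ≅ Z^5.

Boundary ∂_1: C_1 → C_0 sends each edge [p,q] (with p < q) to q − p. For instance
  ∂[v_1,v_2] = [v_2] − [v_1].
As a 5×10 matrix over Z this has rank 4, with invariant factors (1,1,1,1).

Boundary ∂_2: C_2 → C_1 maps a triangle to the signed sum of its edges. For instance
  ∂[v_0,v_2,v_4] = [v_2,v_4] − [v_0,v_4] + [v_0,v_2],
  ∂[v_0,v_1,v_3] = [v_1,v_3] − [v_0,v_3] + [v_0,v_1].
This gives a 10×5 integer matrix of rank 5; reducing to Smith normal form yields diagonal entries (1,1,1,1,1).

From H_k ≅ ker(∂_k) / im(∂_{k+1}) we obtain:

  H_0: rank C_0 − rank ∂_1 = 5 − 4 = 1, and the invariant factors of ∂_1 are all 1, so H_0 ≅ Z.
  H_1: rank ker ∂_1 − rank ∂_2 = (10 − 4) − 5 = 1, and the invariant factors of ∂_2 are all 1, so H_1 ≅ Z.
  H_2: rank ker ∂_2 − rank ∂_3 = (5 − 5) − 0 = 0, and there is no ∂_3, so H_2 ≅ 0.

As a check, the Euler characteristic is 5 − 10 + 5 = 0, which agrees with 1 − 1 + 0 = 0.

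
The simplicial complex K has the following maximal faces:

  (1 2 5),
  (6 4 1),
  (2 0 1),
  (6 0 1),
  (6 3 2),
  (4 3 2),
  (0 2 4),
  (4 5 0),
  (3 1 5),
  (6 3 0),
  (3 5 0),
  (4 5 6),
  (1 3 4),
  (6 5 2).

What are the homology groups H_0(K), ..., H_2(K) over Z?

H_0 = Z,  H_1 = Z^2,  H_2 = Z.

Fix the vertex order 0 < 1 < 2 < 3 < 4 < 5 < 6 and write every simplex with vertices in increasing order. Then dim K = 2 and the simplices of K are:

  0-simplices (7): [0], [1], [2], [3], [4], [5], [6]
  1-simplices (21): [0,1], [0,2], [0,3], [0,4], [0,5], [0,6], [1,2], [1,3], [1,4], [1,5], [1,6], [2,3], [2,4], [2,5], [2,6], [3,4], [3,5], [3,6], [4,5], [4,6], [5,6]
  2-simplices (14): [0,1,2], [0,1,6], [0,2,4], [0,3,5], [0,3,6], [0,4,5], [1,2,5], [1,3,4], [1,3,5], [1,4,6], [2,3,4], [2,3,6], [2,5,6], [4,5,6]

giving chain groups C_0 ≅ Z^7, C_1 ≅ Z^21, C_2 ≅ Z^14.

∂_1: C_1 → C_0 maps an edge to its endpoints' difference, ∂[p,q] = q − p. For instance
  ∂[3,5] = [5] − [3].
As a 7×21 matrix over Z this has rank 6, with invariant factors (1,1,1,1,1,1).

∂_2: C_2 → C_1 sends each 2-simplex [p,q,r] to [q,r] − [p,r] + [p,q]. For instance
  ∂[1,4,6] = [4,6] − [1,6] + [1,4],
  ∂[0,1,6] = [1,6] − [0,6] + [0,1].
The resulting 21×14 matrix has rank 13, and its Smith normal form has invariant factors (1,1,1,1,1,1,1,1,1,1,1,1,1).

From H_k ≅ ker(∂_k) / im(∂_{k+1}) we obtain:

  H_0: rank C_0 − rank ∂_1 = 7 − 6 = 1, and the invariant factors of ∂_1 are all 1, so H_0 = Z.
  H_1: rank ker ∂_1 − rank ∂_2 = (21 − 6) − 13 = 2, and the invariant factors of ∂_2 are all 1, so H_1 = Z^2.
  H_2: rank ker ∂_2 − rank ∂_3 = (14 − 13) − 0 = 1, and there is no ∂_3, so H_2 = Z.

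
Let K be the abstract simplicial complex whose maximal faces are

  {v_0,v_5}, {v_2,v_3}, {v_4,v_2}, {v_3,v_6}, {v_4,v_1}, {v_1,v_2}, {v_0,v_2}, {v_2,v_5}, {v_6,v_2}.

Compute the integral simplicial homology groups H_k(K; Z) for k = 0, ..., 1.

H_0 = Z,  H_1 = Z^3.

Order the vertices as v_0 < v_1 < v_2 < v_3 < v_4 < v_5 < v_6. Listing each simplex with vertices in this order, K has dimension 1 with simplices:

  0-simplices (7): [v_0], [v_1], [v_2], [v_3], [v_4], [v_5], [v_6]
  1-simplices (9): [v_0,v_2], [v_0,v_5], [v_1,v_2], [v_1,v_4], [v_2,v_3], [v_2,v_4], [v_2,v_5], [v_2,v_6], [v_3,v_6]

Hence C_0 ≅ Z^7, C_1 ≅ Z^9.

∂_1: C_1 → C_0 sends each edge [p,q] (with p < q) to q − p. For instance
  ∂[v_2,v_4] = [v_4] − [v_2].
The 7×9 boundary matrix has rank 6 and Smith normal form diag(1,1,1,1,1,1).

Computing H_k = (kernel of ∂_k) / (image of ∂_{k+1}):

  H_0: rank C_0 − rank ∂_1 = 7 − 6 = 1, and the invariant factors of ∂_1 are all 1, so H_0 ≅ Z.
  H_1: rank ker ∂_1 − rank ∂_2 = (9 − 6) − 0 = 3, and there is no ∂_2, so H_1 ≅ Z^3.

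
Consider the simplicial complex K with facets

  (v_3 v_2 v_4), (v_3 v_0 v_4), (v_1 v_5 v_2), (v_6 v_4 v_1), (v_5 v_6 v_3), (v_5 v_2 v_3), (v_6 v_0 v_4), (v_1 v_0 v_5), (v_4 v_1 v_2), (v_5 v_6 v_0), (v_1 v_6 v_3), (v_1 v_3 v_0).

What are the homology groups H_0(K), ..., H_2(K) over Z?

Take the total order v_0 < v_1 < v_2 < v_3 < v_4 < v_5 < v_6 on the vertex set. Then K (dimension 2) consists of the simplices:

  0-simplices (7): [v_0], [v_1], [v_2], [v_3], [v_4], [v_5], [v_6]
  1-simplices (18): (18 of them)
  2-simplices (12): (12 of them)

giving chain groups C_0 ≅ Z^7, C_1 ≅ Z^18, C_2 ≅ Z^12.

Boundary ∂_1: C_1 → C_0 is given by ∂[p,q] = [q] − [p]. For instance
  ∂[v_2,v_5] = [v_5] − [v_2].
The resulting 7×18 matrix has rank 6, and its Smith normal form has invariant factors (1,1,1,1,1,1).

The boundary map ∂_2: C_2 → C_1 acts by ∂[p,q,r] = [q,r] − [p,r] + [p,q]. For instance
  ∂[v_2,v_3,v_4] = [v_3,v_4] − [v_2,v_4] + [v_2,v_3],
  ∂[v_0,v_3,v_4] = [v_3,v_4] − [v_0,v_4] + [v_0,v_3].
The 18×12 boundary matrix has rank 12 and Smith normal form diag(1,1,1,1,1,1,1,1,1,1,1,2).

Computing H_k = (kernel of ∂_k) / (image of ∂_{k+1}):

  H_0: rank C_0 − rank ∂_1 = 7 − 6 = 1, and the invariant factors of ∂_1 are all 1, so H_0 ≅ Z.
  H_1: rank ker ∂_1 − rank ∂_2 = (18 − 6) − 12 = 0, and ∂_2 has invariant factor 2 > 1, so H_1 ≅ Z/2.
  H_2: rank ker ∂_2 − rank ∂_3 = (12 − 12) − 0 = 0, and there is no ∂_3, so H_2 ≅ 0.

H_0 ≅ Z,  H_1 ≅ Z/2,  H_2 = 0.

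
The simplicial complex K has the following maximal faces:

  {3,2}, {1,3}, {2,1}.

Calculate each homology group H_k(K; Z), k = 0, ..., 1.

Take the total order 1 < 2 < 3 on the vertex set. Then K (dimension 1) consists of the simplices:

  0-simplices (3): [1], [2], [3]
  1-simplices (3): [1,2], [1,3], [2,3]

Hence C_0 ≅ Z^3, C_1 ≅ Z^3.

∂_1: C_1 → C_0 sends each edge [p,q] (with p < q) to q − p. For instance
  ∂[2,3] = [3] − [2].
The 3×3 boundary matrix has rank 2 and Smith normal form diag(1,1).

From H_k ≅ ker(∂_k) / im(∂_{k+1}) we obtain:

  H_0: rank C_0 − rank ∂_1 = 3 − 2 = 1, and the invariant factors of ∂_1 are all 1, so H_0 = Z.
  H_1: rank ker ∂_1 − rank ∂_2 = (3 − 2) − 0 = 1, and there is no ∂_2, so H_1 = Z.

As a check, the Euler characteristic is 3 − 3 = 0, which agrees with 1 − 1 = 0.
(K is a triangulation of the circle S^1.)

H_0 ≅ Z,  H_1 ≅ Z.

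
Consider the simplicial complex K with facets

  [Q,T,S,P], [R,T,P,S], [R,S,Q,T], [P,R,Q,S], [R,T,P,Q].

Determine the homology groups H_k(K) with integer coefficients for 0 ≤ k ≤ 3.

Fix the vertex order P < Q < R < S < T and write every simplex with vertices in increasing order. Then dim K = 3 and the simplices of K are:

  0-simplices (5): P, Q, R, S, T
  1-simplices (10): PQ, PR, PS, PT, QR, QS, QT, RS, RT, ST
  2-simplices (10): PQR, PQS, PQT, PRS, PRT, PST, QRS, QRT, QST, RST
  3-simplices (5): PQRS, PQRT, PQST, PRST, QRST

giving chain groups C_0 ≅ Z^5, C_1 ≅ Z^10, C_2 ≅ Z^10, C_3 ≅ Z^5.

∂_1: C_1 → C_0 maps an edge to its endpoints' difference, ∂[p,q] = q − p. For instance
  ∂ST = T − S.
The 5×10 boundary matrix has rank 4 and Smith normal form diag(1,1,1,1).

Boundary ∂_2: C_2 → C_1 sends each 2-simplex [p,q,r] to [q,r] − [p,r] + [p,q]. For instance
  ∂PRT = RT − PT + PR,
  ∂PRS = RS − PS + PR.
The resulting 10×10 matrix has rank 6, and its Smith normal form has invariant factors (1,1,1,1,1,1).

The boundary map ∂_3: C_3 → C_2 sends each 3-simplex σ to the alternating sum Σ_i (−1)^i (σ with its i-th vertex removed). For instance
  ∂PRST = RST − PST + PRT − PRS,
  ∂PQST = QST − PST + PQT − PQS.
As a 10×5 matrix over Z this has rank 4, with invariant factors (1,1,1,1).

Computing H_k = (kernel of ∂_k) / (image of ∂_{k+1}):

  H_0: rank C_0 − rank ∂_1 = 5 − 4 = 1, and the invariant factors of ∂_1 are all 1, so H_0 = Z.
  H_1: rank ker ∂_1 − rank ∂_2 = (10 − 4) − 6 = 0, and the invariant factors of ∂_2 are all 1, so H_1 = 0.
  H_2: rank ker ∂_2 − rank ∂_3 = (10 − 6) − 4 = 0, and the invariant factors of ∂_3 are all 1, so H_2 = 0.
  H_3: rank ker ∂_3 − rank ∂_4 = (5 − 4) − 0 = 1, and there is no ∂_4, so H_3 = Z.

H_0 ≅ Z,  H_1 = 0,  H_2 = 0,  H_3 ≅ Z.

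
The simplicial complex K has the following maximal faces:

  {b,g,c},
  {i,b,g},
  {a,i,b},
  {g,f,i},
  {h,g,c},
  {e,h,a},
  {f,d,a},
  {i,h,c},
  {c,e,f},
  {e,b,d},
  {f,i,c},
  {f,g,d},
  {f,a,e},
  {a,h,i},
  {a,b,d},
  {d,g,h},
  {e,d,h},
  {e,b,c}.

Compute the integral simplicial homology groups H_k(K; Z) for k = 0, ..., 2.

H_0 ≅ Z,  H_1 ≅ Z ⊕ Z/2Z,  H_2 = 0.

Order the vertices as a < b < c < d < e < f < g < h < i. Listing each simplex with vertices in this order, K has dimension 2 with simplices:

  0-simplices (9): a, b, c, d, e, f, g, h, i
  1-simplices (27): ab, ad, ae, af, ah, ai, bc, bd, be, bg, bi, ce, cf, cg, ch, ci, de, df, dg, dh, ef, eh, fg, fi, gh, gi, hi
  2-simplices (18): abd, abi, adf, aef, aeh, ahi, bce, bcg, bde, bgi, cef, cfi, cgh, chi, deh, dfg, dgh, fgi

giving chain groups C_0 ≅ Z^9, C_1 ≅ Z^27, C_2 ≅ Z^18.

The boundary map ∂_1: C_1 → C_0 is given by ∂[p,q] = [q] − [p]. For instance
  ∂be = e − b.
The resulting 9×27 matrix has rank 8, and its Smith normal form has invariant factors (1,1,1,1,1,1,1,1).

The boundary map ∂_2: C_2 → C_1 maps a triangle to the signed sum of its edges. For instance
  ∂ahi = hi − ai + ah,
  ∂adf = df − af + ad.
This gives a 27×18 integer matrix of rank 18; reducing to Smith normal form yields diagonal entries (1,1,1,1,1,1,1,1,1,1,1,1,1,1,1,1,1,2).

Reading off H_k = ker ∂_k / im ∂_{k+1}:

  H_0: rank C_0 − rank ∂_1 = 9 − 8 = 1, and the invariant factors of ∂_1 are all 1, so H_0 ≅ Z.
  H_1: rank ker ∂_1 − rank ∂_2 = (27 − 8) − 18 = 1, and ∂_2 has invariant factor 2 > 1, so H_1 ≅ Z ⊕ Z/2Z.
  H_2: rank ker ∂_2 − rank ∂_3 = (18 − 18) − 0 = 0, and there is no ∂_3, so H_2 ≅ 0.

(K is a triangulation of the Klein bottle.)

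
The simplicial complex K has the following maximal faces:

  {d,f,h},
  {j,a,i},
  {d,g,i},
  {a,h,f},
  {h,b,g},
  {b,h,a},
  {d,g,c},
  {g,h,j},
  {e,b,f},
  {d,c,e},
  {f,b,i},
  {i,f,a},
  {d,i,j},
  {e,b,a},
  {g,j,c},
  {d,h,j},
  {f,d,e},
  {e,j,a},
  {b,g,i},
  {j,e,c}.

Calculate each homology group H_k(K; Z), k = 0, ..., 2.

Fix the vertex order a < b < c < d < e < f < g < h < i < j and write every simplex with vertices in increasing order. Then dim K = 2 and the simplices of K are:

  0-simplices (10): a, b, c, d, e, f, g, h, i, j
  1-simplices (30): ab, ae, af, ah, ai, aj, be, bf, bg, bh, bi, cd, ce, cg, cj, de, df, dg, dh, di, dj, ef, ej, fh, fi, gh, gi, gj, hj, ij
  2-simplices (20): abe, abh, aej, afh, afi, aij, bef, bfi, bgh, bgi, cde, cdg, cej, cgj, def, dfh, dgi, dhj, dij, ghj

Hence C_0 ≅ Z^10, C_1 ≅ Z^30, C_2 ≅ Z^20.

∂_1: C_1 → C_0 maps an edge to its endpoints' difference, ∂[p,q] = q − p. For instance
  ∂ai = i − a.
This gives a 10×30 integer matrix of rank 9; reducing to Smith normal form yields diagonal entries (1,1,1,1,1,1,1,1,1).

The boundary map ∂_2: C_2 → C_1 maps a triangle to the signed sum of its edges. For instance
  ∂bfi = fi − bi + bf,
  ∂bgh = gh − bh + bg.
This gives a 30×20 integer matrix of rank 20; reducing to Smith normal form yields diagonal entries (1,1,1,1,1,1,1,1,1,1,1,1,1,1,1,1,1,1,1,2).

From H_k ≅ ker(∂_k) / im(∂_{k+1}) we obtain:

  H_0: rank C_0 − rank ∂_1 = 10 − 9 = 1, and the invariant factors of ∂_1 are all 1, so H_0 ≅ Z.
  H_1: rank ker ∂_1 − rank ∂_2 = (30 − 9) − 20 = 1, and ∂_2 has invariant factor 2 > 1, so H_1 ≅ Z ⊕ Z/2Z.
  H_2: rank ker ∂_2 − rank ∂_3 = (20 − 20) − 0 = 0, and there is no ∂_3, so H_2 ≅ 0.

H_0 = Z,  H_1 = Z ⊕ Z/2Z,  H_2 = 0.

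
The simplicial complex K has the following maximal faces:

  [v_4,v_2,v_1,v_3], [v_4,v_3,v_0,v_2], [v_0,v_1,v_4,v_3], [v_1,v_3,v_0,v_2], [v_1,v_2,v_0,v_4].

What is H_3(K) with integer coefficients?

Take the total order v_0 < v_1 < v_2 < v_3 < v_4 on the vertex set. Then K (dimension 3) consists of the simplices:

  0-simplices (5): [v_0], [v_1], [v_2], [v_3], [v_4]
  1-simplices (10): [v_0,v_1], [v_0,v_2], [v_0,v_3], [v_0,v_4], [v_1,v_2], [v_1,v_3], [v_1,v_4], [v_2,v_3], [v_2,v_4], [v_3,v_4]
  2-simplices (10): [v_0,v_1,v_2], [v_0,v_1,v_3], [v_0,v_1,v_4], [v_0,v_2,v_3], [v_0,v_2,v_4], [v_0,v_3,v_4], [v_1,v_2,v_3], [v_1,v_2,v_4], [v_1,v_3,v_4], [v_2,v_3,v_4]
  3-simplices (5): [v_0,v_1,v_2,v_3], [v_0,v_1,v_2,v_4], [v_0,v_1,v_3,v_4], [v_0,v_2,v_3,v_4], [v_1,v_2,v_3,v_4]

Hence C_0 ≅ Z^5, C_1 ≅ Z^10, C_2 ≅ Z^10, C_3 ≅ Z^5.

The boundary map ∂_1: C_1 → C_0 sends each edge [p,q] (with p < q) to q − p. For instance
  ∂[v_1,v_3] = [v_3] − [v_1].
As a 5×10 matrix over Z this has rank 4, with invariant factors (1,1,1,1).

Boundary ∂_2: C_2 → C_1 sends each 2-simplex [p,q,r] to [q,r] − [p,r] + [p,q]. For instance
  ∂[v_0,v_1,v_2] = [v_1,v_2] − [v_0,v_2] + [v_0,v_1],
  ∂[v_0,v_1,v_3] = [v_1,v_3] − [v_0,v_3] + [v_0,v_1].
The resulting 10×10 matrix has rank 6, and its Smith normal form has invariant factors (1,1,1,1,1,1).

The boundary map ∂_3: C_3 → C_2 sends each 3-simplex σ to the alternating sum Σ_i (−1)^i (σ with its i-th vertex removed). For instance
  ∂[v_0,v_2,v_3,v_4] = [v_2,v_3,v_4] − [v_0,v_3,v_4] + [v_0,v_2,v_4] − [v_0,v_2,v_3],
  ∂[v_0,v_1,v_2,v_3] = [v_1,v_2,v_3] − [v_0,v_2,v_3] + [v_0,v_1,v_3] − [v_0,v_1,v_2].
The resulting 10×5 matrix has rank 4, and its Smith normal form has invariant factors (1,1,1,1).

From H_k ≅ ker(∂_k) / im(∂_{k+1}) we obtain:

  H_3: rank ker ∂_3 − rank ∂_4 = (5 − 4) − 0 = 1, and there is no ∂_4, so H_3 ≅ Z.

(K is a triangulation of the 3-sphere S^3.)

H_3 ≅ Z.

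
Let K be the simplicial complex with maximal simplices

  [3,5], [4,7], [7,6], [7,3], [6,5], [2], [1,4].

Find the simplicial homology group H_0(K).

K has 7 vertices, 6 edges.
rank ∂_0 = 0, rank ∂_1 = 5 ⇒ b_0 = 7 − 0 − 5 = 2; all invariant factors of ∂_1 are 1 so no torsion. So H_0 = Z^2.

H_0 = Z^2.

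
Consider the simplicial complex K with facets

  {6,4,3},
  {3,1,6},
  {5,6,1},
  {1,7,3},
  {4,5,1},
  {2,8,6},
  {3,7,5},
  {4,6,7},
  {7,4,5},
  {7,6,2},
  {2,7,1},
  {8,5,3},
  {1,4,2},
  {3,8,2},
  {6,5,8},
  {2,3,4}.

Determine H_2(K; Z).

We work with the vertex ordering 1 < 2 < 3 < 4 < 5 < 6 < 7 < 8. The simplices of K, each written with vertices in increasing order, are:

  0-simplices (8): [1], [2], [3], [4], [5], [6], [7], [8]
  1-simplices (24): (24 of them)
  2-simplices (16): [1,2,4], [1,2,7], [1,3,6], [1,3,7], [1,4,5], [1,5,6], [2,3,4], [2,3,8], [2,6,7], [2,6,8], [3,4,6], [3,5,7], [3,5,8], [4,5,7], [4,6,7], [5,6,8]

giving chain groups C_0 ≅ Z^8, C_1 ≅ Z^24, C_2 ≅ Z^16.

∂_1: C_1 → C_0 sends each edge [p,q] (with p < q) to q − p.
As a 8×24 matrix over Z this has rank 7, with invariant factors (1,1,1,1,1,1,1).

The boundary map ∂_2: C_2 → C_1 maps a triangle to the signed sum of its edges. For instance
  ∂[1,5,6] = [5,6] − [1,6] + [1,5],
  ∂[2,6,7] = [6,7] − [2,7] + [2,6].
The 24×16 boundary matrix has rank 15 and Smith normal form diag(1,1,1,1,1,1,1,1,1,1,1,1,1,1,1).

Computing H_k = (kernel of ∂_k) / (image of ∂_{k+1}):

  H_2: rank ker ∂_2 − rank ∂_3 = (16 − 15) − 0 = 1, and there is no ∂_3, so H_2 = Z.

(K is a triangulation of the torus T^2.)

H_2 ≅ Z.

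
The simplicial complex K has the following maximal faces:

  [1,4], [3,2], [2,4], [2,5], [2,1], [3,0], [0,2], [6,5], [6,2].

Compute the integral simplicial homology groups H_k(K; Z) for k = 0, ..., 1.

H_0 = Z,  H_1 = Z^3.

We work with the vertex ordering 0 < 1 < 2 < 3 < 4 < 5 < 6. The simplices of K, each written with vertices in increasing order, are:

  0-simplices (7): [0], [1], [2], [3], [4], [5], [6]
  1-simplices (9): [0,2], [0,3], [1,2], [1,4], [2,3], [2,4], [2,5], [2,6], [5,6]

Hence C_0 ≅ Z^7, C_1 ≅ Z^9.

∂_1: C_1 → C_0 maps an edge to its endpoints' difference, ∂[p,q] = q − p.
This gives a 7×9 integer matrix of rank 6; reducing to Smith normal form yields diagonal entries (1,1,1,1,1,1).

From H_k ≅ ker(∂_k) / im(∂_{k+1}) we obtain:

  H_0: rank C_0 − rank ∂_1 = 7 − 6 = 1, and the invariant factors of ∂_1 are all 1, so H_0 ≅ Z.
  H_1: rank ker ∂_1 − rank ∂_2 = (9 − 6) − 0 = 3, and there is no ∂_2, so H_1 ≅ Z^3.

As a check, the Euler characteristic is 7 − 9 = -2, which agrees with 1 − 3 = -2.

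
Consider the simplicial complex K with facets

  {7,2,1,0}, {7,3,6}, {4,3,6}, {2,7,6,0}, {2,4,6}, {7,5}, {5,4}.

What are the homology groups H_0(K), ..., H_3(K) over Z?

We work with the vertex ordering 0 < 1 < 2 < 3 < 4 < 5 < 6 < 7. The simplices of K, each written with vertices in increasing order, are:

  0-simplices (8): [0], [1], [2], [3], [4], [5], [6], [7]
  1-simplices (16): [0,1], [0,2], [0,6], [0,7], [1,2], [1,7], [2,4], [2,6], [2,7], [3,4], [3,6], [3,7], [4,5], [4,6], [5,7], [6,7]
  2-simplices (10): [0,1,2], [0,1,7], [0,2,6], [0,2,7], [0,6,7], [1,2,7], [2,4,6], [2,6,7], [3,4,6], [3,6,7]
  3-simplices (2): [0,1,2,7], [0,2,6,7]

giving chain groups C_0 ≅ Z^8, C_1 ≅ Z^16, C_2 ≅ Z^10, C_3 ≅ Z^2.

Boundary ∂_1: C_1 → C_0 sends each edge [p,q] (with p < q) to q − p. For instance
  ∂[0,2] = [2] − [0].
This gives a 8×16 integer matrix of rank 7; reducing to Smith normal form yields diagonal entries (1,1,1,1,1,1,1).

∂_2: C_2 → C_1 sends each 2-simplex [p,q,r] to [q,r] − [p,r] + [p,q]. For instance
  ∂[3,6,7] = [6,7] − [3,7] + [3,6],
  ∂[1,2,7] = [2,7] − [1,7] + [1,2].
The resulting 16×10 matrix has rank 8, and its Smith normal form has invariant factors (1,1,1,1,1,1,1,1).

∂_3: C_3 → C_2 sends each 3-simplex σ to the alternating sum Σ_i (−1)^i (σ with its i-th vertex removed). For instance
  ∂[0,1,2,7] = [1,2,7] − [0,2,7] + [0,1,7] − [0,1,2],
  ∂[0,2,6,7] = [2,6,7] − [0,6,7] + [0,2,7] − [0,2,6].
The 10×2 boundary matrix has rank 2 and Smith normal form diag(1,1).

From H_k ≅ ker(∂_k) / im(∂_{k+1}) we obtain:

  H_0: rank C_0 − rank ∂_1 = 8 − 7 = 1, and the invariant factors of ∂_1 are all 1, so H_0 ≅ Z.
  H_1: rank ker ∂_1 − rank ∂_2 = (16 − 7) − 8 = 1, and the invariant factors of ∂_2 are all 1, so H_1 ≅ Z.
  H_2: rank ker ∂_2 − rank ∂_3 = (10 − 8) − 2 = 0, and the invariant factors of ∂_3 are all 1, so H_2 ≅ 0.
  H_3: rank ker ∂_3 − rank ∂_4 = (2 − 2) − 0 = 0, and there is no ∂_4, so H_3 ≅ 0.

H_0 = Z,  H_1 = Z,  H_2 = 0,  H_3 = 0.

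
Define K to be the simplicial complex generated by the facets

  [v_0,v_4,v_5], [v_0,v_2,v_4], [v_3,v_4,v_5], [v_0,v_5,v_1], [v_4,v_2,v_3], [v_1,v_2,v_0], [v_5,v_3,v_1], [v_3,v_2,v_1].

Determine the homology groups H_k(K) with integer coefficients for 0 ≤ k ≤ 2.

H_0 ≅ Z,  H_1 = 0,  H_2 ≅ Z.

Take the total order v_0 < v_1 < v_2 < v_3 < v_4 < v_5 on the vertex set. Then K (dimension 2) consists of the simplices:

  0-simplices (6): [v_0], [v_1], [v_2], [v_3], [v_4], [v_5]
  1-simplices (12): [v_0,v_1], [v_0,v_2], [v_0,v_4], [v_0,v_5], [v_1,v_2], [v_1,v_3], [v_1,v_5], [v_2,v_3], [v_2,v_4], [v_3,v_4], [v_3,v_5], [v_4,v_5]
  2-simplices (8): [v_0,v_1,v_2], [v_0,v_1,v_5], [v_0,v_2,v_4], [v_0,v_4,v_5], [v_1,v_2,v_3], [v_1,v_3,v_5], [v_2,v_3,v_4], [v_3,v_4,v_5]

so the chain groups are C_0 ≅ Z^6, C_1 ≅ Z^12, C_2 ≅ Z^8.

∂_1: C_1 → C_0 is given by ∂[p,q] = [q] − [p].
The resulting 6×12 matrix has rank 5, and its Smith normal form has invariant factors (1,1,1,1,1).

The boundary map ∂_2: C_2 → C_1 acts by ∂[p,q,r] = [q,r] − [p,r] + [p,q]. For instance
  ∂[v_2,v_3,v_4] = [v_3,v_4] − [v_2,v_4] + [v_2,v_3],
  ∂[v_0,v_4,v_5] = [v_4,v_5] − [v_0,v_5] + [v_0,v_4].
The resulting 12×8 matrix has rank 7, and its Smith normal form has invariant factors (1,1,1,1,1,1,1).

Reading off H_k = ker ∂_k / im ∂_{k+1}:

  H_0: rank C_0 − rank ∂_1 = 6 − 5 = 1, and the invariant factors of ∂_1 are all 1, so H_0 ≅ Z.
  H_1: rank ker ∂_1 − rank ∂_2 = (12 − 5) − 7 = 0, and the invariant factors of ∂_2 are all 1, so H_1 ≅ 0.
  H_2: rank ker ∂_2 − rank ∂_3 = (8 − 7) − 0 = 1, and there is no ∂_3, so H_2 ≅ Z.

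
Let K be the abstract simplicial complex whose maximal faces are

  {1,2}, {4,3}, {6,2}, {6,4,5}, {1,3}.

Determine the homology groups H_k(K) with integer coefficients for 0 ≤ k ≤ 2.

We work with the vertex ordering 1 < 2 < 3 < 4 < 5 < 6. The simplices of K, each written with vertices in increasing order, are:

  0-simplices (6): [1], [2], [3], [4], [5], [6]
  1-simplices (7): [1,2], [1,3], [2,6], [3,4], [4,5], [4,6], [5,6]
  2-simplices (1): [4,5,6]

Hence C_0 ≅ Z^6, C_1 ≅ Z^7, C_2 ≅ Z^1.

The boundary map ∂_1: C_1 → C_0 sends each edge [p,q] (with p < q) to q − p. For instance
  ∂[1,2] = [2] − [1].
The 6×7 boundary matrix has rank 5 and Smith normal form diag(1,1,1,1,1).

The boundary map ∂_2: C_2 → C_1 acts by ∂[p,q,r] = [q,r] − [p,r] + [p,q]. For instance
  ∂[4,5,6] = [5,6] − [4,6] + [4,5].
This gives a 7×1 integer matrix of rank 1; reducing to Smith normal form yields diagonal entries (1).

From H_k ≅ ker(∂_k) / im(∂_{k+1}) we obtain:

  H_0: rank C_0 − rank ∂_1 = 6 − 5 = 1, and the invariant factors of ∂_1 are all 1, so H_0 = Z.
  H_1: rank ker ∂_1 − rank ∂_2 = (7 − 5) − 1 = 1, and the invariant factors of ∂_2 are all 1, so H_1 = Z.
  H_2: rank ker ∂_2 − rank ∂_3 = (1 − 1) − 0 = 0, and there is no ∂_3, so H_2 = 0.

As a check, the Euler characteristic is 6 − 7 + 1 = 0, which agrees with 1 − 1 + 0 = 0.

H_0 ≅ Z,  H_1 ≅ Z,  H_2 = 0.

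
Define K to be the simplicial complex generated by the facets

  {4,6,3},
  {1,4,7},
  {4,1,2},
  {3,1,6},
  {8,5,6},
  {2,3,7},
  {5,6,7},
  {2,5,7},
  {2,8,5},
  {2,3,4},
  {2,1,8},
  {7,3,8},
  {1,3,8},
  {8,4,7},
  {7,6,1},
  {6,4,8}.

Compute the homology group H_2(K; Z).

We work with the vertex ordering 1 < 2 < 3 < 4 < 5 < 6 < 7 < 8. The simplices of K, each written with vertices in increasing order, are:

  0-simplices (8): [1], [2], [3], [4], [5], [6], [7], [8]
  1-simplices (24): (24 of them)
  2-simplices (16): [1,2,4], [1,2,8], [1,3,6], [1,3,8], [1,4,7], [1,6,7], [2,3,4], [2,3,7], [2,5,7], [2,5,8], [3,4,6], [3,7,8], [4,6,8], [4,7,8], [5,6,7], [5,6,8]

Hence C_0 ≅ Z^8, C_1 ≅ Z^24, C_2 ≅ Z^16.

The boundary map ∂_1: C_1 → C_0 sends each edge [p,q] (with p < q) to q − p.
This gives a 8×24 integer matrix of rank 7; reducing to Smith normal form yields diagonal entries (1,1,1,1,1,1,1).

Boundary ∂_2: C_2 → C_1 acts by ∂[p,q,r] = [q,r] − [p,r] + [p,q]. For instance
  ∂[4,6,8] = [6,8] − [4,8] + [4,6],
  ∂[5,6,7] = [6,7] − [5,7] + [5,6].
The 24×16 boundary matrix has rank 15 and Smith normal form diag(1,1,1,1,1,1,1,1,1,1,1,1,1,1,1).

From H_k ≅ ker(∂_k) / im(∂_{k+1}) we obtain:

  H_2: rank ker ∂_2 − rank ∂_3 = (16 − 15) − 0 = 1, and there is no ∂_3, so H_2 = Z.

H_2 = Z.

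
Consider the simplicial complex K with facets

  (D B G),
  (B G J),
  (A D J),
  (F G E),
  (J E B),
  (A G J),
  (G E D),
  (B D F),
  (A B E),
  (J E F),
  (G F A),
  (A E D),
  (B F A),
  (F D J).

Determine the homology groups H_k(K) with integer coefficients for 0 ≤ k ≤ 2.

Order the vertices as A < B < D < E < F < G < J. Listing each simplex with vertices in this order, K has dimension 2 with simplices:

  0-simplices (7): A, B, D, E, F, G, J
  1-simplices (21): AB, AD, AE, AF, AG, AJ, BD, BE, BF, BG, BJ, DE, DF, DG, DJ, EF, EG, EJ, FG, FJ, GJ
  2-simplices (14): ABE, ABF, ADE, ADJ, AFG, AGJ, BDF, BDG, BEJ, BGJ, DEG, DFJ, EFG, EFJ

Hence C_0 ≅ Z^7, C_1 ≅ Z^21, C_2 ≅ Z^14.

Boundary ∂_1: C_1 → C_0 is given by ∂[p,q] = [q] − [p]. For instance
  ∂BG = G − B.
The resulting 7×21 matrix has rank 6, and its Smith normal form has invariant factors (1,1,1,1,1,1).

∂_2: C_2 → C_1 acts by ∂[p,q,r] = [q,r] − [p,r] + [p,q]. For instance
  ∂BGJ = GJ − BJ + BG,
  ∂BDF = DF − BF + BD.
The resulting 21×14 matrix has rank 13, and its Smith normal form has invariant factors (1,1,1,1,1,1,1,1,1,1,1,1,1).

Computing H_k = (kernel of ∂_k) / (image of ∂_{k+1}):

  H_0: rank C_0 − rank ∂_1 = 7 − 6 = 1, and the invariant factors of ∂_1 are all 1, so H_0 ≅ Z.
  H_1: rank ker ∂_1 − rank ∂_2 = (21 − 6) − 13 = 2, and the invariant factors of ∂_2 are all 1, so H_1 ≅ Z^2.
  H_2: rank ker ∂_2 − rank ∂_3 = (14 − 13) − 0 = 1, and there is no ∂_3, so H_2 ≅ Z.

(K is a triangulation of the torus T^2.)

H_0 = Z,  H_1 = Z^2,  H_2 = Z.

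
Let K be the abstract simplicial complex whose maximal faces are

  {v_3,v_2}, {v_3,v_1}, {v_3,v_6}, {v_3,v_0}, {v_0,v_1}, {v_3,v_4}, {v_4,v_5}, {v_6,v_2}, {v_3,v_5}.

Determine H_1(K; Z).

We work with the vertex ordering v_0 < v_1 < v_2 < v_3 < v_4 < v_5 < v_6. The simplices of K, each written with vertices in increasing order, are:

  0-simplices (7): [v_0], [v_1], [v_2], [v_3], [v_4], [v_5], [v_6]
  1-simplices (9): [v_0,v_1], [v_0,v_3], [v_1,v_3], [v_2,v_3], [v_2,v_6], [v_3,v_4], [v_3,v_5], [v_3,v_6], [v_4,v_5]

Hence C_0 ≅ Z^7, C_1 ≅ Z^9.

Boundary ∂_1: C_1 → C_0 maps an edge to its endpoints' difference, ∂[p,q] = q − p.
As a 7×9 matrix over Z this has rank 6, with invariant factors (1,1,1,1,1,1).

Computing H_k = (kernel of ∂_k) / (image of ∂_{k+1}):

  H_1: rank ker ∂_1 − rank ∂_2 = (9 − 6) − 0 = 3, and there is no ∂_2, so H_1 = Z^3.

H_1 ≅ Z^3.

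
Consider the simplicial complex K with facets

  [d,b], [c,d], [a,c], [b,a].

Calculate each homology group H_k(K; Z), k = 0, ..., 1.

Fix the vertex order a < b < c < d and write every simplex with vertices in increasing order. Then dim K = 1 and the simplices of K are:

  0-simplices (4): a, b, c, d
  1-simplices (4): ab, ac, bd, cd

giving chain groups C_0 ≅ Z^4, C_1 ≅ Z^4.

∂_1: C_1 → C_0 is given by ∂[p,q] = [q] − [p]. For instance
  ∂bd = d − b.
The resulting 4×4 matrix has rank 3, and its Smith normal form has invariant factors (1,1,1).

From H_k ≅ ker(∂_k) / im(∂_{k+1}) we obtain:

  H_0: rank C_0 − rank ∂_1 = 4 − 3 = 1, and the invariant factors of ∂_1 are all 1, so H_0 ≅ Z.
  H_1: rank ker ∂_1 − rank ∂_2 = (4 − 3) − 0 = 1, and there is no ∂_2, so H_1 ≅ Z.

H_0 ≅ Z,  H_1 ≅ Z.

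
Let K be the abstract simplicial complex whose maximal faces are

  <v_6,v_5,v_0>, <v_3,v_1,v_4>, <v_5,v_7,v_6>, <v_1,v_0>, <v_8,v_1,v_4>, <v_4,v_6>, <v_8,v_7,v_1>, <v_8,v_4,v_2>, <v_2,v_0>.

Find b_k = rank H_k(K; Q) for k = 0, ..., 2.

We work with the vertex ordering v_0 < v_1 < v_2 < v_3 < v_4 < v_5 < v_6 < v_7 < v_8. The simplices of K, each written with vertices in increasing order, are:

  0-simplices (9): [v_0], [v_1], [v_2], [v_3], [v_4], [v_5], [v_6], [v_7], [v_8]
  1-simplices (17): (17 of them)
  2-simplices (6): [v_0,v_5,v_6], [v_1,v_3,v_4], [v_1,v_4,v_8], [v_1,v_7,v_8], [v_2,v_4,v_8], [v_5,v_6,v_7]

giving chain groups C_0 ≅ Z^9, C_1 ≅ Z^17, C_2 ≅ Z^6.

Boundary ∂_1: C_1 → C_0 sends each edge [p,q] (with p < q) to q − p.
As a 9×17 matrix over Z this has rank 8, with invariant factors (1,1,1,1,1,1,1,1).

Boundary ∂_2: C_2 → C_1 acts by ∂[p,q,r] = [q,r] − [p,r] + [p,q]. For instance
  ∂[v_5,v_6,v_7] = [v_6,v_7] − [v_5,v_7] + [v_5,v_6],
  ∂[v_1,v_7,v_8] = [v_7,v_8] − [v_1,v_8] + [v_1,v_7].
The 17×6 boundary matrix has rank 6 and Smith normal form diag(1,1,1,1,1,1).

Reading off H_k = ker ∂_k / im ∂_{k+1}:

  H_0: rank C_0 − rank ∂_1 = 9 − 8 = 1, and the invariant factors of ∂_1 are all 1, so H_0 ≅ Z.
  H_1: rank ker ∂_1 − rank ∂_2 = (17 − 8) − 6 = 3, and the invariant factors of ∂_2 are all 1, so H_1 ≅ Z^3.
  H_2: rank ker ∂_2 − rank ∂_3 = (6 − 6) − 0 = 0, and there is no ∂_3, so H_2 ≅ 0.

Hence the Betti numbers are b_0 = 1, b_1 = 3, b_2 = 0.

b_0 = 1, b_1 = 3, b_2 = 0.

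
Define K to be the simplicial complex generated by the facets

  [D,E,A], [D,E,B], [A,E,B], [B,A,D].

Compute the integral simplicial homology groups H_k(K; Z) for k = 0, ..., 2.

We work with the vertex ordering A < B < D < E. The simplices of K, each written with vertices in increasing order, are:

  0-simplices (4): A, B, D, E
  1-simplices (6): AB, AD, AE, BD, BE, DE
  2-simplices (4): ABD, ABE, ADE, BDE

so the chain groups are C_0 ≅ Z^4, C_1 ≅ Z^6, C_2 ≅ Z^4.

Boundary ∂_1: C_1 → C_0 sends each edge [p,q] (with p < q) to q − p. For instance
  ∂AB = B − A.
This gives a 4×6 integer matrix of rank 3; reducing to Smith normal form yields diagonal entries (1,1,1).

∂_2: C_2 → C_1 acts by ∂[p,q,r] = [q,r] − [p,r] + [p,q]. For instance
  ∂ABE = BE − AE + AB,
  ∂BDE = DE − BE + BD.
The 6×4 boundary matrix has rank 3 and Smith normal form diag(1,1,1).

Reading off H_k = ker ∂_k / im ∂_{k+1}:

  H_0: rank C_0 − rank ∂_1 = 4 − 3 = 1, and the invariant factors of ∂_1 are all 1, so H_0 ≅ Z.
  H_1: rank ker ∂_1 − rank ∂_2 = (6 − 3) − 3 = 0, and the invariant factors of ∂_2 are all 1, so H_1 ≅ 0.
  H_2: rank ker ∂_2 − rank ∂_3 = (4 − 3) − 0 = 1, and there is no ∂_3, so H_2 ≅ Z.

As a check, the Euler characteristic is 4 − 6 + 4 = 2, which agrees with 1 − 0 + 1 = 2.

H_0 = Z,  H_1 = 0,  H_2 = Z.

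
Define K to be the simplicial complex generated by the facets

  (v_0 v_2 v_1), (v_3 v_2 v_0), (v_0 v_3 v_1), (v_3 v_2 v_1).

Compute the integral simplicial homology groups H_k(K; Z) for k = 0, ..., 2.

H_0 = Z,  H_1 = 0,  H_2 = Z.

K has 4 vertices, 6 edges, 4 triangles.
rank ∂_0 = 0, rank ∂_1 = 3 ⇒ b_0 = 4 − 0 − 3 = 1; all invariant factors of ∂_1 are 1 so no torsion. So H_0 ≅ Z.
rank ∂_1 = 3, rank ∂_2 = 3 ⇒ b_1 = 6 − 3 − 3 = 0; all invariant factors of ∂_2 are 1 so no torsion. So H_1 ≅ 0.
rank ∂_2 = 3, rank ∂_3 = 0 ⇒ b_2 = 4 − 3 − 0 = 1. So H_2 ≅ Z.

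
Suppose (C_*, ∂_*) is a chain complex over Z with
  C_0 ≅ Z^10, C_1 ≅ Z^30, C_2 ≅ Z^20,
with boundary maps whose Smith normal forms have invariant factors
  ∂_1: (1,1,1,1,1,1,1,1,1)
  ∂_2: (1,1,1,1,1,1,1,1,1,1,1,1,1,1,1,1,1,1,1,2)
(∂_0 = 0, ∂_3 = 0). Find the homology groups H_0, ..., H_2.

H_0 ≅ Z,  H_1 ≅ Z × Z/2,  H_2 = 0.

H_0: b_0 = 10 − 0 − 9 = 1; torsion from ∂_1 factors > 1: none. So H_0 ≅ Z.
H_1: b_1 = 30 − 9 − 20 = 1; torsion from ∂_2 factors > 1: [2]. So H_1 ≅ Z × Z/2.
H_2: b_2 = 20 − 20 − 0 = 0; torsion from ∂_3 factors > 1: none. So H_2 ≅ 0.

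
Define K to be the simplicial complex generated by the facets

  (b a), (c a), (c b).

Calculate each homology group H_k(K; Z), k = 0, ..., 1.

H_0 = Z,  H_1 = Z.

Order the vertices as a < b < c. Listing each simplex with vertices in this order, K has dimension 1 with simplices:

  0-simplices (3): a, b, c
  1-simplices (3): ab, ac, bc

so the chain groups are C_0 ≅ Z^3, C_1 ≅ Z^3.

Boundary ∂_1: C_1 → C_0 sends each edge [p,q] (with p < q) to q − p. For instance
  ∂bc = c − b.
This gives a 3×3 integer matrix of rank 2; reducing to Smith normal form yields diagonal entries (1,1).

Computing H_k = (kernel of ∂_k) / (image of ∂_{k+1}):

  H_0: rank C_0 − rank ∂_1 = 3 − 2 = 1, and the invariant factors of ∂_1 are all 1, so H_0 ≅ Z.
  H_1: rank ker ∂_1 − rank ∂_2 = (3 − 2) − 0 = 1, and there is no ∂_2, so H_1 ≅ Z.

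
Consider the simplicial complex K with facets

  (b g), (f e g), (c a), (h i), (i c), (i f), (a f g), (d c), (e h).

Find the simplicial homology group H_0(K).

H_0 ≅ Z.

K has 9 vertices, 12 edges, 2 triangles.
rank ∂_0 = 0, rank ∂_1 = 8 ⇒ b_0 = 9 − 0 − 8 = 1; all invariant factors of ∂_1 are 1 so no torsion. So H_0 = Z.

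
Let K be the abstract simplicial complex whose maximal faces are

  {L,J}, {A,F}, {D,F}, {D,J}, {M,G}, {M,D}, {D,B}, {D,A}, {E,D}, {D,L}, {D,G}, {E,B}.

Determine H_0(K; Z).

H_0 = Z.

Take the total order A < B < D < E < F < G < J < L < M on the vertex set. Then K (dimension 1) consists of the simplices:

  0-simplices (9): A, B, D, E, F, G, J, L, M
  1-simplices (12): AD, AF, BD, BE, DE, DF, DG, DJ, DL, DM, GM, JL

Hence C_0 ≅ Z^9, C_1 ≅ Z^12.

The boundary map ∂_1: C_1 → C_0 sends each edge [p,q] (with p < q) to q − p. For instance
  ∂AF = F − A.
This gives a 9×12 integer matrix of rank 8; reducing to Smith normal form yields diagonal entries (1,1,1,1,1,1,1,1).

Computing H_k = (kernel of ∂_k) / (image of ∂_{k+1}):

  H_0: rank C_0 − rank ∂_1 = 9 − 8 = 1, and the invariant factors of ∂_1 are all 1, so H_0 ≅ Z.

(K is a triangulation of a wedge of 4 circles.)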